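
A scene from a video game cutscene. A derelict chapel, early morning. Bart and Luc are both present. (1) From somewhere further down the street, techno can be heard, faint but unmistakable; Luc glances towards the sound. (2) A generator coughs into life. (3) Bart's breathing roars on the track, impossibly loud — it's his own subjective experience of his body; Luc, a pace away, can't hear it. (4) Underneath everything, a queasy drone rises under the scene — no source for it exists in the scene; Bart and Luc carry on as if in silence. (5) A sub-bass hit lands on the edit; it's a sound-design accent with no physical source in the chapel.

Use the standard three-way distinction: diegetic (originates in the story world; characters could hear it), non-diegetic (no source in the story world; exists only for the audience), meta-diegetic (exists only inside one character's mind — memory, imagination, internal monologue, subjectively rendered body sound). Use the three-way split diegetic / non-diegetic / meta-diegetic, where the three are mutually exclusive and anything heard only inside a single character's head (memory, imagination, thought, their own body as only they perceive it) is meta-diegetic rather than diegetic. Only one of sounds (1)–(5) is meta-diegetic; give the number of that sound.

(1) off-screen diegetic: the source is out of frame but still in the story's space → diegetic.
(2) the sound comes from a generator physically present in the location → diegetic.
(3) point-of-audition from inside Bart's body; not a sound in the room → meta-diegetic.
(4) is non-diegetic: nothing in the chapel produces it and the characters don't hear it — pure soundtrack.
(5) nothing in the scene produces it; it's an accent added for the audience → non-diegetic.
Only (3) is meta-diegetic.

3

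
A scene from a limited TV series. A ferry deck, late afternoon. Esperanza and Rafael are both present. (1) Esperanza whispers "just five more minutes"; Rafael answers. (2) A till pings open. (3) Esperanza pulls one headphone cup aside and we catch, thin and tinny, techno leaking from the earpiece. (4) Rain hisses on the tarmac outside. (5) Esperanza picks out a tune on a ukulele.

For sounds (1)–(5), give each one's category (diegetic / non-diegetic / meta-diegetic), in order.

(1) is diegetic: on-screen dialogue — Esperanza speaks and Rafael is there to hear.
Sound (2): an in-world source (a till); characters could hear it, so diegetic.
Sound (3): it's leaking from a physical pair of headphones in the scene, so diegetic.
(4) rain is part of the location's real environment → diegetic.
(5) Esperanza is producing the music live, in the story world → diegetic.

diegetic, diegetic, diegetic, diegetic, diegetic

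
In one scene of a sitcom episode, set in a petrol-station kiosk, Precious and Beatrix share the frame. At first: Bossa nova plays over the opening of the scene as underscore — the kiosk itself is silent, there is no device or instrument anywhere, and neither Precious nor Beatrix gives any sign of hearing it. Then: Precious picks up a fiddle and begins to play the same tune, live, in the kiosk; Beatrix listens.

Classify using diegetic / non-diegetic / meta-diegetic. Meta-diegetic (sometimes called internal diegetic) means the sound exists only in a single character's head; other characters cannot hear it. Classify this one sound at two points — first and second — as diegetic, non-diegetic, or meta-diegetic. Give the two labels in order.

First: no in-world source exists and no character can hear it — underscore → non-diegetic.
Second: a fiddle is now a real source in the story world and the characters hear it → diegetic.

non-diegetic, diegetic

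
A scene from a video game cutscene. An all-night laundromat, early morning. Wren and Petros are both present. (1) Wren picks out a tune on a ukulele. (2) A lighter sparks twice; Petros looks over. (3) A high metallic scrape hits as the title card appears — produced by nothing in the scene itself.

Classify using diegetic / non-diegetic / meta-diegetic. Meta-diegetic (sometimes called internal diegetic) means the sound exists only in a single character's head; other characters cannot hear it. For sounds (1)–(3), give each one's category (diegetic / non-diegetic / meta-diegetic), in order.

Sound (1): the instrument and the performer are both in the scene, so diegetic.
(2) is diegetic: the sound comes from a lighter physically present in the location.
(3) it's a sound-design accent with no in-world source; no one in the scene can hear it → non-diegetic.

diegetic, diegetic, non-diegetic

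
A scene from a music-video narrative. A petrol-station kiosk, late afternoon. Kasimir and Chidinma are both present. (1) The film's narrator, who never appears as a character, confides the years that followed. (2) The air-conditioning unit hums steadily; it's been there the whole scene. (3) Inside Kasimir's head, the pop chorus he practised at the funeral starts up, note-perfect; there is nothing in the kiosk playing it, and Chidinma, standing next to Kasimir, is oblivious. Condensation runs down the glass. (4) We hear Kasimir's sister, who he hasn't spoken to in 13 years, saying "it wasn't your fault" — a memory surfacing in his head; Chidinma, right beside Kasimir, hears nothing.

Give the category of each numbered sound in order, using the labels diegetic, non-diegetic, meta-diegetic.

non-diegetic, diegetic, meta-diegetic, meta-diegetic

Sound (1): the narrator exists outside the story world, addressing only the audience, so non-diegetic.
(2) the air-conditioning unit is part of the location's real environment → diegetic.
(3) is meta-diegetic: remembered music, private to Kasimir — Chidinma is oblivious because it isn't in the room.
Sound (4): it's Kasimir's recollection rendered as sound; the other character can't hear it, so meta-diegetic.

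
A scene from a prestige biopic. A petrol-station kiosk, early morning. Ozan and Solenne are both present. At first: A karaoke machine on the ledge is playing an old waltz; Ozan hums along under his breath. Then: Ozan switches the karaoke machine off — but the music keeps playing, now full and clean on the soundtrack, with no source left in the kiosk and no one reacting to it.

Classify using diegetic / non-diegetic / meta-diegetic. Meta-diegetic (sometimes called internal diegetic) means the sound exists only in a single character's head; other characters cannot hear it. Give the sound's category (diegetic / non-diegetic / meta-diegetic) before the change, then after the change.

diegetic, non-diegetic

Before the change: a karaoke machine is a real in-scene source and Ozan reacts to it → diegetic.
After the change: there is no longer any in-world source and no one can hear it — it has become underscore → non-diegetic.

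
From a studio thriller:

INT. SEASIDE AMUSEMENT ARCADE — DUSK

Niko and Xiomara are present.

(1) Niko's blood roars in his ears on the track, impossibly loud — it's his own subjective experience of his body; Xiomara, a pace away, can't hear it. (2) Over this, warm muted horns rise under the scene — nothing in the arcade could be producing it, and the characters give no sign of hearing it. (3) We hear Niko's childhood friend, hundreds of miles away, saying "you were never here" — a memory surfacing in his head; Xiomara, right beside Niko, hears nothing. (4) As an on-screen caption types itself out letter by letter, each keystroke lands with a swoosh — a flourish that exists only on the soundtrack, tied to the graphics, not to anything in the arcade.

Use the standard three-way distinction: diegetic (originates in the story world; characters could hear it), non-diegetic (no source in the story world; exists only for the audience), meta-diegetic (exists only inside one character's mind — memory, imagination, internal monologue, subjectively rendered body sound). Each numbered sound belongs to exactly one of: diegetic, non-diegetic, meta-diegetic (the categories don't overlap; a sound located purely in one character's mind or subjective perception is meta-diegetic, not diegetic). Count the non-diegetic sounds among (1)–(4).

Sound (1): point-of-audition from inside Niko's body; not a sound in the room, so meta-diegetic.
(2) is non-diegetic: nothing in the arcade produces it and the characters don't hear it — pure soundtrack.
Sound (3): a remembered line, private to Niko — not present in the room, not audible to Xiomara, so meta-diegetic.
(4) sound married to a title/caption — outside the diegesis by definition → non-diegetic.
Non-diegetic: (2), (4) — that's 2.

2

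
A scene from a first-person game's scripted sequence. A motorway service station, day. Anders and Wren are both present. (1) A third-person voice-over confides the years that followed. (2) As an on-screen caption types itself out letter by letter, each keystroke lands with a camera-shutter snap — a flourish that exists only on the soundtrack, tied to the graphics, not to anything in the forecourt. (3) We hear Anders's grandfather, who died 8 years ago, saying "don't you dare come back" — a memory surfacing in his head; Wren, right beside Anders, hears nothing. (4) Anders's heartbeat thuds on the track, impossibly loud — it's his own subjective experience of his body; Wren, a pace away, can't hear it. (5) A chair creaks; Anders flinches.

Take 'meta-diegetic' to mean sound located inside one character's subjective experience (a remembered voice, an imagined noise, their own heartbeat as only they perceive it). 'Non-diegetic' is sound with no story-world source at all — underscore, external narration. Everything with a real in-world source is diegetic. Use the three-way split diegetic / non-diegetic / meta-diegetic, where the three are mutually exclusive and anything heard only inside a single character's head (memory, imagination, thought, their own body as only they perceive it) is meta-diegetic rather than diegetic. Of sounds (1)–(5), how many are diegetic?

(1) is non-diegetic: commentary laid over the scene from outside the fiction.
(2) sound married to a title/caption — outside the diegesis by definition → non-diegetic.
(3) it's Anders's recollection rendered as sound; the other character can't hear it → meta-diegetic.
(4) is meta-diegetic: it's Anders's internal bodily sensation rendered as sound; only Anders 'hears' it.
(5) an in-world source (a chair); characters could hear it → diegetic.
Diegetic: (5) — that's 1.

1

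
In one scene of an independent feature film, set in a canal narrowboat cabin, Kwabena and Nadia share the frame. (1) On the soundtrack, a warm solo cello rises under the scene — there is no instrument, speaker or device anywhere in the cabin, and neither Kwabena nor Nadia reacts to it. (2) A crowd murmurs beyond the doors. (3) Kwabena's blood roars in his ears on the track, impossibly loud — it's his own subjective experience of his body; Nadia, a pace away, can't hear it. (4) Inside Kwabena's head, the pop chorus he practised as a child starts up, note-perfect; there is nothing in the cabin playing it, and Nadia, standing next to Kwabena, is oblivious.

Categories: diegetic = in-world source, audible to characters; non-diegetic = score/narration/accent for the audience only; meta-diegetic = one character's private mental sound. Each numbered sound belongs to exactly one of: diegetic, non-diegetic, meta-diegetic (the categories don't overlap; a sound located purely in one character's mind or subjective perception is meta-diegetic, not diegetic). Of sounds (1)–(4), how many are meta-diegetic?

(1) is non-diegetic: nothing in the cabin produces it and the characters don't hear it — pure soundtrack.
(2) a crowd is part of the location's real environment → diegetic.
Sound (3): point-of-audition from inside Kwabena's body; not a sound in the room, so meta-diegetic.
(4) is meta-diegetic: the music is a memory playing inside Kwabena's mind alone; no real-world source, Nadia can't hear it.
So 2 of the 4 are meta-diegetic: (3), (4).

2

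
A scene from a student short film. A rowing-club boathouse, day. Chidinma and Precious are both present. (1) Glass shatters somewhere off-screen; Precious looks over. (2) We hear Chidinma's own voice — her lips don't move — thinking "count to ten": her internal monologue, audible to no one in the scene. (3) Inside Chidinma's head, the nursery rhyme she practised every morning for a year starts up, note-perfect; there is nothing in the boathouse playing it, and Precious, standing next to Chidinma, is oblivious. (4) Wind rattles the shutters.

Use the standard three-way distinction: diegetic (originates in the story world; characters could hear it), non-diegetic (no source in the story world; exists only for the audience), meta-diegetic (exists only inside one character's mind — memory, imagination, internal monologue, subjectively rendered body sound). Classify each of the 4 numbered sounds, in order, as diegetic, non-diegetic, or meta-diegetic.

diegetic, meta-diegetic, meta-diegetic, diegetic

(1) is diegetic: an in-world source (glass); characters could hear it.
Sound (2): it's Chidinma's unspoken thought, heard only by the audience via her subjectivity, so meta-diegetic.
(3) is meta-diegetic: remembered music, private to Chidinma — Precious is oblivious because it isn't in the room.
(4) ambient/room sound belonging to the story's physical space → diegetic.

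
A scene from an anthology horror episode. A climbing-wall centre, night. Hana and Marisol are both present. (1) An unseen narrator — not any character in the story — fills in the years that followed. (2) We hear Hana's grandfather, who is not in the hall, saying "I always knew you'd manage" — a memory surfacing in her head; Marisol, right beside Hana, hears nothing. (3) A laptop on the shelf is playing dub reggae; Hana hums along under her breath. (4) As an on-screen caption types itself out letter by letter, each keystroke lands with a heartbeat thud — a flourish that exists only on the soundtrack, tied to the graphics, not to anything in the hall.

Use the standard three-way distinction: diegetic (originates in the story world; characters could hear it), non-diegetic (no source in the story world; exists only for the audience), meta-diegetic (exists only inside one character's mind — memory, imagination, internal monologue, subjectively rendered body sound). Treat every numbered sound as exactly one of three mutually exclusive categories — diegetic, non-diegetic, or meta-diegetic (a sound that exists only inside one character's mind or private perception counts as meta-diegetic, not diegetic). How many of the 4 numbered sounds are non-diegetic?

2

(1) commentary laid over the scene from outside the fiction → non-diegetic.
Sound (2): it's Hana's recollection rendered as sound; the other character can't hear it, so meta-diegetic.
Sound (3): the music comes from an on-screen device that Hana responds to, so diegetic.
Sound (4): sound married to a title/caption — outside the diegesis by definition, so non-diegetic.
Non-diegetic: (1), (4) — that's 2.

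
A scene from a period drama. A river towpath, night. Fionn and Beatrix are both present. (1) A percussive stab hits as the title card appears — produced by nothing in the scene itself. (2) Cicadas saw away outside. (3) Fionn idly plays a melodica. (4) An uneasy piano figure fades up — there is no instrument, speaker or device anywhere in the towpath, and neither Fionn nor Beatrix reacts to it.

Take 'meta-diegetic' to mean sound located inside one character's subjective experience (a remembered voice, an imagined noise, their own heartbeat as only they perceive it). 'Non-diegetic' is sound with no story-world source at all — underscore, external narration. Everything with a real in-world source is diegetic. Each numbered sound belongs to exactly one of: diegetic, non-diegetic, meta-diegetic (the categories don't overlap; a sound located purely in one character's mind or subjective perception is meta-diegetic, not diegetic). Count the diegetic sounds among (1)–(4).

(1) it's a sound-design accent with no in-world source; no one in the scene can hear it → non-diegetic.
Sound (2): ambient/room sound belonging to the story's physical space, so diegetic.
(3) is diegetic: the instrument and the performer are both in the scene.
(4) is non-diegetic: nothing in the towpath produces it and the characters don't hear it — pure soundtrack.
Diegetic: (2), (3) — that's 2.

2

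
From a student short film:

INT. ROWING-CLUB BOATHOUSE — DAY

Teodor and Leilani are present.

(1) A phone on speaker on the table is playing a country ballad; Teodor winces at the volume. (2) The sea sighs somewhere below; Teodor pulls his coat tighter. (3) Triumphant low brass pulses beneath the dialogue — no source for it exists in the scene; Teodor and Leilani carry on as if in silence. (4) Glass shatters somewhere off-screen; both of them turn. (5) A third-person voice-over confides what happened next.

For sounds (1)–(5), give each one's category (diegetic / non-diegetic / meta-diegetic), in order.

diegetic, diegetic, non-diegetic, diegetic, non-diegetic

(1) is diegetic: source music from a phone on speaker, which exists in the story world.
(2) ambient/room sound belonging to the story's physical space → diegetic.
(3) is non-diegetic: it has no source in the story world and no character can hear it — it's underscore.
(4) is diegetic: an in-world source (glass); characters could hear it.
(5) is non-diegetic: commentary laid over the scene from outside the fiction.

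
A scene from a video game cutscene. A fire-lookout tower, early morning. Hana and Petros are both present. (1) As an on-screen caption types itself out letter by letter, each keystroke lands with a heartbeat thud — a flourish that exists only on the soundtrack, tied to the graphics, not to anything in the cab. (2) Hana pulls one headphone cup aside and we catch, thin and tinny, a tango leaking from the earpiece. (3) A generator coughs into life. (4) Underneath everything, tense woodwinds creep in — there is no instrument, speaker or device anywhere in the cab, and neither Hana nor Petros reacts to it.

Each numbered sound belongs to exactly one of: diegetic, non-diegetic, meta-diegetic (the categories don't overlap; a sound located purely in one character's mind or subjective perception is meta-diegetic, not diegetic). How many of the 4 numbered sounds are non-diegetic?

2

(1) is non-diegetic: it accompanies on-screen graphics, not anything inside the story world.
(2) it's leaking from a physical pair of headphones in the scene → diegetic.
(3) is diegetic: the sound comes from a generator physically present in the location.
Sound (4): it has no source in the story world and no character can hear it — it's underscore, so non-diegetic.
Non-diegetic: (1), (4) — that's 2.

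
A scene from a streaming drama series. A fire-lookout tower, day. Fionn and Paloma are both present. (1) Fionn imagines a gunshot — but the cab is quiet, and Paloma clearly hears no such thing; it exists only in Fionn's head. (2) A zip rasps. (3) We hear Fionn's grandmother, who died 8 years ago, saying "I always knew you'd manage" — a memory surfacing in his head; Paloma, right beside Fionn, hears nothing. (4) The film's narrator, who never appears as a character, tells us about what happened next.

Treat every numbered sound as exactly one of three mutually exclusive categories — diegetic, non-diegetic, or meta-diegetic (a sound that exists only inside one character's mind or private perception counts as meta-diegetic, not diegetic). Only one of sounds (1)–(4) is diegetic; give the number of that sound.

(1) is meta-diegetic: the sound is imagined by Fionn; nothing in the story world is producing it and Paloma can't hear it.
(2) an in-world source (a zip); characters could hear it → diegetic.
Sound (3): a remembered line, private to Fionn — not present in the room, not audible to Paloma, so meta-diegetic.
Sound (4): the narrator exists outside the story world, addressing only the audience, so non-diegetic.
Only (2) is diegetic.

2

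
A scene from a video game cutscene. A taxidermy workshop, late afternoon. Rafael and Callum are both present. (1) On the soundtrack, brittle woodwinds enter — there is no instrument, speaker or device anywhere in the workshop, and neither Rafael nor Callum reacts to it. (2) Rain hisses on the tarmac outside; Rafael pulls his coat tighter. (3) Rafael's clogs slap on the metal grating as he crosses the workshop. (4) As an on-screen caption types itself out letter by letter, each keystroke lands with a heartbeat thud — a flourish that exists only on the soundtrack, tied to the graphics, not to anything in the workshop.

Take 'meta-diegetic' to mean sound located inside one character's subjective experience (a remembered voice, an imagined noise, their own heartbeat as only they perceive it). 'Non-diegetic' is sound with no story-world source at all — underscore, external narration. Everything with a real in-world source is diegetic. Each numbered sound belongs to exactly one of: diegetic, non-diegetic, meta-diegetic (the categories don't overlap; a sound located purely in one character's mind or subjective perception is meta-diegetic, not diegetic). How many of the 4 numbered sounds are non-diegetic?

(1) is non-diegetic: nothing in the workshop produces it and the characters don't hear it — pure soundtrack.
(2) is diegetic: ambient/room sound belonging to the story's physical space.
Sound (3): Rafael's footsteps are produced in the story world, so diegetic.
Sound (4): it accompanies on-screen graphics, not anything inside the story world, so non-diegetic.
Non-diegetic: (1), (4) — that's 2.

2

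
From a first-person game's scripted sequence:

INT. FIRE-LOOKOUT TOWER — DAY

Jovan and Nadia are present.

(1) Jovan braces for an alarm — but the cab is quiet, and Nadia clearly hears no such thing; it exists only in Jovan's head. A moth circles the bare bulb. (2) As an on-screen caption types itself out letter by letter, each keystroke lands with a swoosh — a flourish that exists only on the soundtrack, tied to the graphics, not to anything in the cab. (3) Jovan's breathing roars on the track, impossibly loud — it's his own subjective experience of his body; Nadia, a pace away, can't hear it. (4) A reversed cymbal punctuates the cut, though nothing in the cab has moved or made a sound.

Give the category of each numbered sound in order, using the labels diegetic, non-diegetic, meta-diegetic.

(1) is meta-diegetic: Jovan alone 'hears' it — an imagined sound, not present in the space.
Sound (2): it accompanies on-screen graphics, not anything inside the story world, so non-diegetic.
(3) is meta-diegetic: it's Jovan's internal bodily sensation rendered as sound; only Jovan 'hears' it.
(4) nothing in the scene produces it; it's an accent added for the audience → non-diegetic.

meta-diegetic, non-diegetic, meta-diegetic, non-diegetic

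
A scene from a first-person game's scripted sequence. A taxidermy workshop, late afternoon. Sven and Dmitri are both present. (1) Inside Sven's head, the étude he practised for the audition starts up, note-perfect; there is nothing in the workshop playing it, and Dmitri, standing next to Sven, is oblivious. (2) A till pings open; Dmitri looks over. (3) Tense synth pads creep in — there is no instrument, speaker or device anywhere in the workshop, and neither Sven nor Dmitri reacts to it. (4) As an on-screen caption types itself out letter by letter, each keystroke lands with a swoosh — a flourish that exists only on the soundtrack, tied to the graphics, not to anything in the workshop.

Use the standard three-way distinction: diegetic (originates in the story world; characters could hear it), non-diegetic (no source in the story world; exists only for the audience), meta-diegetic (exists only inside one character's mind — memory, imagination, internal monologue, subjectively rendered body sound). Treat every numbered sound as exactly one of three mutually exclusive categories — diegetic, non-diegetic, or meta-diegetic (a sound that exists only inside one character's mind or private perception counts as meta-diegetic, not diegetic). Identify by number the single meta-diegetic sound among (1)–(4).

1

Sound (1): the music is a memory playing inside Sven's mind alone; no real-world source, Dmitri can't hear it, so meta-diegetic.
Sound (2): a till is a real object/event in the scene's world, so diegetic.
(3) score with no on-screen or off-screen source; it exists for the audience alone → non-diegetic.
(4) is non-diegetic: the caption isn't part of the story world, so neither is the sound tied to it.
Only (1) is meta-diegetic.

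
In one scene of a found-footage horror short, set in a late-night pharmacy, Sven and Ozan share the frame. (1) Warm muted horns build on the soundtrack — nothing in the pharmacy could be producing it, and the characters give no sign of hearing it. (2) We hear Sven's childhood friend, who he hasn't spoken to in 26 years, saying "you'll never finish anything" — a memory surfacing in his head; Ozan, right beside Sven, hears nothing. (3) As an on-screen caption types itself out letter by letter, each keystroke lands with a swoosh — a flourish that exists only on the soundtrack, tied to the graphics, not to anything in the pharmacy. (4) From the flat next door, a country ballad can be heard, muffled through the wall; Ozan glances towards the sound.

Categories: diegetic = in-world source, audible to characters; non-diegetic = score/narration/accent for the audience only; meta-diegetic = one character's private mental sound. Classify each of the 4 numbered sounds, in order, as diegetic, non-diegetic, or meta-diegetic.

(1) is non-diegetic: score with no on-screen or off-screen source; it exists for the audience alone.
(2) the voice is a memory playing only inside Sven's mind; Ozan can't hear it → meta-diegetic.
(3) the caption isn't part of the story world, so neither is the sound tied to it → non-diegetic.
(4) is diegetic: off-screen diegetic: the source is out of frame but still in the story's space.

non-diegetic, meta-diegetic, non-diegetic, diegetic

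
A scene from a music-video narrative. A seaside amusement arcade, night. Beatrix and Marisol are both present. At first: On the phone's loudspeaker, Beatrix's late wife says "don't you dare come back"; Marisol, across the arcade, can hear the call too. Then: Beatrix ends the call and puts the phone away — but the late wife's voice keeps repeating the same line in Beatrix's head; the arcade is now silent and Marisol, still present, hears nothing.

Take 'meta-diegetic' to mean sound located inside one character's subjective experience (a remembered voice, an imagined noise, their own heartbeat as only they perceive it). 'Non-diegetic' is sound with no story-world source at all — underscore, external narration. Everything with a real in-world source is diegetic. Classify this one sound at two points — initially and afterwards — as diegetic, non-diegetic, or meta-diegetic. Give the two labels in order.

diegetic, meta-diegetic

Initially: the loudspeaker is an in-world source; both Beatrix and Marisol hear the call → diegetic.
Afterwards: with the phone off, the voice continues only as Beatrix's private mental replay — Marisol can't hear it → meta-diegetic.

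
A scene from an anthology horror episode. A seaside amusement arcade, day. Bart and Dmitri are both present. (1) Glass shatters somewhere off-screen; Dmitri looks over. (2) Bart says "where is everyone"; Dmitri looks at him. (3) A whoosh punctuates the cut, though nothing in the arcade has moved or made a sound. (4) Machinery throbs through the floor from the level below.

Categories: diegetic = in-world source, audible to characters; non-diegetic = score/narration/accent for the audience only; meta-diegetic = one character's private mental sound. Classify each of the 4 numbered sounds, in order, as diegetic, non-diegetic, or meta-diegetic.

(1) the sound comes from glass physically present in the location → diegetic.
(2) is diegetic: on-screen dialogue — Bart speaks and Dmitri is there to hear.
Sound (3): nothing in the scene produces it; it's an accent added for the audience, so non-diegetic.
Sound (4): it's the actual ambient sound of the location, so diegetic.

diegetic, diegetic, non-diegetic, diegetic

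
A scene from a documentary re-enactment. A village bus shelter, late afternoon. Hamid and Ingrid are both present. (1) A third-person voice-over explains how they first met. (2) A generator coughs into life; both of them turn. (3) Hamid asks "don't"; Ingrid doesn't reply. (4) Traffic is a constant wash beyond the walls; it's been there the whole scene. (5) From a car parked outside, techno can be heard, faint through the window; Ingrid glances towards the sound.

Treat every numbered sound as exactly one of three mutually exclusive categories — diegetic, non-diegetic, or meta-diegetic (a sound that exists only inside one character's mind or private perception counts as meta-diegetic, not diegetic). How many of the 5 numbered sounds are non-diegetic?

(1) commentary laid over the scene from outside the fiction → non-diegetic.
Sound (2): the sound comes from a generator physically present in the location, so diegetic.
(3) is diegetic: Hamid is a character speaking aloud in the scene.
(4) ambient/room sound belonging to the story's physical space → diegetic.
(5) the music has an off-screen but real-world source and a character hears it → diegetic.
Non-diegetic: (1) — that's 1.

1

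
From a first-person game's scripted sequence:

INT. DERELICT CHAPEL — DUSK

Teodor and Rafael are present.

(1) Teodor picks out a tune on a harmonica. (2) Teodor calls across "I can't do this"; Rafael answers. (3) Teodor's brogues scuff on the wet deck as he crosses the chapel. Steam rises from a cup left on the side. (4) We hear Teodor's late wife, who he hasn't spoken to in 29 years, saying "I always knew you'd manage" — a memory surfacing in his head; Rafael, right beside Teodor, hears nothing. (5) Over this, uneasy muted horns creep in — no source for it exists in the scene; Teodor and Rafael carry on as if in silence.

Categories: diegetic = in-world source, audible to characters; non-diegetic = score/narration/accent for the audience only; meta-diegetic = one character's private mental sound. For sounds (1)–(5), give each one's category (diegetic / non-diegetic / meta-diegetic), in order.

(1) a character is playing a harmonica on screen → diegetic.
(2) is diegetic: spoken by a character present in the story world.
Sound (3): a character's body making contact with the set — an in-world sound, so diegetic.
Sound (4): the voice is a memory playing only inside Teodor's mind; Rafael can't hear it, so meta-diegetic.
(5) is non-diegetic: it has no source in the story world and no character can hear it — it's underscore.

diegetic, diegetic, diegetic, meta-diegetic, non-diegetic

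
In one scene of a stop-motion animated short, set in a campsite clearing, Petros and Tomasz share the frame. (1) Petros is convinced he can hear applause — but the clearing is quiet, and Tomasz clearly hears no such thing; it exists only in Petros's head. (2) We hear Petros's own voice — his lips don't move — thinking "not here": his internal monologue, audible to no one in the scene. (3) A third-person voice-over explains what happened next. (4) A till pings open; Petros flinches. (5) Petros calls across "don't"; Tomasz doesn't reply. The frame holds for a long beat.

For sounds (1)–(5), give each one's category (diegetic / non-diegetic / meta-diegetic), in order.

meta-diegetic, meta-diegetic, non-diegetic, diegetic, diegetic

(1) is meta-diegetic: Petros alone 'hears' it — an imagined sound, not present in the space.
(2) is meta-diegetic: Petros's thought-voice: a private mental sound no other character can hear.
(3) is non-diegetic: the narrator exists outside the story world, addressing only the audience.
(4) the sound comes from a till physically present in the location → diegetic.
Sound (5): on-screen dialogue — Petros speaks and Tomasz is there to hear, so diegetic.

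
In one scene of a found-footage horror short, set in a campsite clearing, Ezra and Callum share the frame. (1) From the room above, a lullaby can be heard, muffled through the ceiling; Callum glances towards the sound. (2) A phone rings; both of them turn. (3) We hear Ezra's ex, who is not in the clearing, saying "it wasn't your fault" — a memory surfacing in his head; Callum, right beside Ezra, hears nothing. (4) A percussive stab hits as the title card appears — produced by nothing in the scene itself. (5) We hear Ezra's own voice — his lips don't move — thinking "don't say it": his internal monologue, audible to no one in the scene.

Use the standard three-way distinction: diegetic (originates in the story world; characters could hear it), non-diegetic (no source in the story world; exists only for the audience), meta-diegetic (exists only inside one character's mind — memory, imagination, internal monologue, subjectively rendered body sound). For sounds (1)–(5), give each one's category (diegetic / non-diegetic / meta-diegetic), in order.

(1) is diegetic: it's coming from the room above — a location within the story world — and Callum reacts.
(2) is diegetic: the sound comes from a phone physically present in the location.
(3) it's Ezra's recollection rendered as sound; the other character can't hear it → meta-diegetic.
Sound (4): it's a sound-design accent with no in-world source; no one in the scene can hear it, so non-diegetic.
Sound (5): internal monologue — inside Ezra's mind, not spoken into the scene, so meta-diegetic.

diegetic, diegetic, meta-diegetic, non-diegetic, meta-diegetic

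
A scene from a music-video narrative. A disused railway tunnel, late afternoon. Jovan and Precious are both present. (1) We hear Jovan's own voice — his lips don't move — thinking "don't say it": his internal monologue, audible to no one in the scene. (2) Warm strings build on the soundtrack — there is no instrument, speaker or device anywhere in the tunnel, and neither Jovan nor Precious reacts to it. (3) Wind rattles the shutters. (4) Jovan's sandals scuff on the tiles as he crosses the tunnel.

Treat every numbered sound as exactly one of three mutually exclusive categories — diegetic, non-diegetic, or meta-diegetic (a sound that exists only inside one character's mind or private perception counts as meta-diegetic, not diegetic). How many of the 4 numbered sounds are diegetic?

Sound (1): Jovan's thought-voice: a private mental sound no other character can hear, so meta-diegetic.
(2) is non-diegetic: it has no source in the story world and no character can hear it — it's underscore.
(3) it's the actual ambient sound of the location → diegetic.
Sound (4): a character's body making contact with the set — an in-world sound, so diegetic.
Diegetic: (3), (4) — that's 2.

2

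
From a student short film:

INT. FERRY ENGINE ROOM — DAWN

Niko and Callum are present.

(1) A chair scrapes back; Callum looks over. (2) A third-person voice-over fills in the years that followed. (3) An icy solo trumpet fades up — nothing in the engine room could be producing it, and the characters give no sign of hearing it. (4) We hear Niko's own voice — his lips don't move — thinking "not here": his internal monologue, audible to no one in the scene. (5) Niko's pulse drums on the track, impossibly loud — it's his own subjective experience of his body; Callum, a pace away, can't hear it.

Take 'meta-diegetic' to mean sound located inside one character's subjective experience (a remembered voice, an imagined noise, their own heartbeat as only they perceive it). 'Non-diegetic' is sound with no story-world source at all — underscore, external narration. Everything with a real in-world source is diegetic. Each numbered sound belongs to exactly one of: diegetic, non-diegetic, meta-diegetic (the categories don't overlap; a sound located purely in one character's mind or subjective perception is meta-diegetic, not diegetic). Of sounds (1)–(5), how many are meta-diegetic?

(1) a chair is a real object/event in the scene's world → diegetic.
(2) the narrator exists outside the story world, addressing only the audience → non-diegetic.
(3) is non-diegetic: score with no on-screen or off-screen source; it exists for the audience alone.
(4) Niko's thought-voice: a private mental sound no other character can hear → meta-diegetic.
(5) a subjective body sound — Niko's private perception, inaudible to Callum → meta-diegetic.
Meta-diegetic: (4), (5) — that's 2.

2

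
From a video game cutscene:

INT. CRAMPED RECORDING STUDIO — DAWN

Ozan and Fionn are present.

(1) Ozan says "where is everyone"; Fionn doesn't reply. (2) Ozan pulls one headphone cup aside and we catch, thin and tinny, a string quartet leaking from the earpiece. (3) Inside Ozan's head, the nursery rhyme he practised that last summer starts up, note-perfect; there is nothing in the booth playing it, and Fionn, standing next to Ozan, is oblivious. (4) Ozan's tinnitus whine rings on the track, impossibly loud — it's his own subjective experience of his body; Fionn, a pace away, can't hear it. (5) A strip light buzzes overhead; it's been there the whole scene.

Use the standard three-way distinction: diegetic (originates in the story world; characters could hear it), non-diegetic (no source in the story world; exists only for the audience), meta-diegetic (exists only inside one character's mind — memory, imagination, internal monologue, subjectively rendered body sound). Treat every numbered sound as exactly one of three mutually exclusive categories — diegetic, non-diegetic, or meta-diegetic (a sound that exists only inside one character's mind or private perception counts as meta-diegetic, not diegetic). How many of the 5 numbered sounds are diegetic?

(1) is diegetic: Ozan is a character speaking aloud in the scene.
Sound (2): the earpiece is a real device on Ozan's head — source music, so diegetic.
(3) the music is a memory playing inside Ozan's mind alone; no real-world source, Fionn can't hear it → meta-diegetic.
Sound (4): a subjective body sound — Ozan's private perception, inaudible to Fionn, so meta-diegetic.
(5) is diegetic: a strip light is part of the location's real environment.
So 3 of the 5 are diegetic: (1), (2), (5).

3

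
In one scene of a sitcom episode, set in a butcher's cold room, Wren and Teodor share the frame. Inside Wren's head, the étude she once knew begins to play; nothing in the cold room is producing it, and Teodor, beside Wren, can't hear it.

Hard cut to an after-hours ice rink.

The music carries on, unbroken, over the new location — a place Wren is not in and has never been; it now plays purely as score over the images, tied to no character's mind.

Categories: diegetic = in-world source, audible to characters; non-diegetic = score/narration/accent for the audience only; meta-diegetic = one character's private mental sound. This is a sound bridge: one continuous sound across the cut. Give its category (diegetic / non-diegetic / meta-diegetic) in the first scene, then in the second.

Scene one: the music exists only inside Wren's mind; Teodor can't hear it → meta-diegetic.
Scene two: it's detached from Wren entirely and plays over unrelated images with no in-world source — conventional underscore → non-diegetic.

meta-diegetic, non-diegetic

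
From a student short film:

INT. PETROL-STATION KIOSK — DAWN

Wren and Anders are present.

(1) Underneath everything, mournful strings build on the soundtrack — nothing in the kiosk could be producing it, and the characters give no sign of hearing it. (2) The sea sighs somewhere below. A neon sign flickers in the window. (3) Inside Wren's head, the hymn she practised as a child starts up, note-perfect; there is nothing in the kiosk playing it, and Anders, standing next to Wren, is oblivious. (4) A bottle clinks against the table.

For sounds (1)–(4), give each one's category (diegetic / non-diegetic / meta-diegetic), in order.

(1) is non-diegetic: score with no on-screen or off-screen source; it exists for the audience alone.
Sound (2): it's the actual ambient sound of the location, so diegetic.
(3) is meta-diegetic: remembered music, private to Wren — Anders is oblivious because it isn't in the room.
(4) is diegetic: a bottle is a real object/event in the scene's world.

non-diegetic, diegetic, meta-diegetic, diegetic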